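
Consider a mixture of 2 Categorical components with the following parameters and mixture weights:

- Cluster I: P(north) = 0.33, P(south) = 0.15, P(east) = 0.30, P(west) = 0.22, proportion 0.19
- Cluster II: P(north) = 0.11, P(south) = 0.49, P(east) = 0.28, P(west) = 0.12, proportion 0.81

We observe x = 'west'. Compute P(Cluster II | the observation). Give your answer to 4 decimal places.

P(component k | x) = π_k·f_k(x) / marginal(x), where marginal(x) = Σ_j π_j·f_j(x).
Evaluate each component's likelihood at the observed value:
  f_I = P(west | comp) = 0.22
  f_II = P(west | comp) = 0.12
Weight by the priors:
  π_I·f_I = 0.19 × 0.22 = 0.0418
  π_II·f_II = 0.81 × 0.12 = 0.0972
Normaliser: 0.0418 + 0.0972 = 0.139
P(Cluster II | the observation) = 0.0972 / 0.139 ≈ 0.6993

0.6993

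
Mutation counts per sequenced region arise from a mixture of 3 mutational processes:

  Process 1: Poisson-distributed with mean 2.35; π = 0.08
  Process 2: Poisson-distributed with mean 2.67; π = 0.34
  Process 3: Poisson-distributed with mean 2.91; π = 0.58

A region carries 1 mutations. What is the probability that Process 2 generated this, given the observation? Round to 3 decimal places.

By Bayes' theorem, P(k | x) = w_k f_k(x) / Σ_j w_j f_j(x).
Evaluate each component's likelihood at the observed value:
  p_1 = e^(−2.35)·2.35^1/1! = 0.224118
  p_2 = e^(−2.67)·2.67^1/1! = 0.184903
  p_3 = e^(−2.91)·2.91^1/1! = 0.158524
Prior × likelihood for each component:
  w_1·p_1 = 0.08 × 0.224118 = 0.0179294
  w_2·p_2 = 0.34 × 0.184903 = 0.0628672
  w_3·p_3 = 0.58 × 0.158524 = 0.0919441
Evidence: 0.0179294 + 0.0628672 + 0.0919441 = 0.172741
P(Process 2 | data) = 0.0628672 / 0.172741 ≈ 0.364

0.364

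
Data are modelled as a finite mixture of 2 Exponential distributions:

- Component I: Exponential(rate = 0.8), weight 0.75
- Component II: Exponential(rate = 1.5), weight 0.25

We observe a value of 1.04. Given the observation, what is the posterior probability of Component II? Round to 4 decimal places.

Apply Bayes' rule: the posterior for each component is proportional to its prior times its likelihood at x.
Evaluate each component's likelihood at the observed value:
  f_I = 0.8·e^(−0.8·1.04) = 0.8·e^(−0.8320) = 0.348142
  f_II = 1.5·e^(−1.5·1.04) = 1.5·e^(−1.5600) = 0.315204
Prior × likelihood for each component:
  π_I·f_I = 0.75 × 0.348142 = 0.261107
  π_II·f_II = 0.25 × 0.315204 = 0.078801
Normaliser: 0.261107 + 0.078801 = 0.339908
So the posterior for Component II is 0.078801 / 0.339908 ≈ 0.2318.

0.2318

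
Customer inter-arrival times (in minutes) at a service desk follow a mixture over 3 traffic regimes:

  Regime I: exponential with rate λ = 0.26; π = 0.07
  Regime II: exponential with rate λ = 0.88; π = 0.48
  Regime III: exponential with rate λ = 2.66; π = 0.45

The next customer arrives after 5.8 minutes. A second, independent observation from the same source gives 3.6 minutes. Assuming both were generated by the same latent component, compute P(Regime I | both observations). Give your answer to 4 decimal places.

0.8122

P(component k | x) = w_k·f_k(x) / marginal(x), where marginal(x) = Σ_j w_j·f_j(x).
Since both observations come from the same component, the likelihood for component k is f_k(x₁)·f_k(x₂).
  f_I = [0.26·e^(−0.26·5.8) = 0.26·e^(−1.5080) = 0.0575516] × [0.10197] = 0.00586855
  f_II = [0.88·e^(−0.88·5.8) = 0.88·e^(−5.1040) = 0.00534372] × [0.0370372] = 0.000197916
  f_III = [2.66·e^(−2.66·5.8) = 2.66·e^(−15.4280) = 5.30379e-07] × [0.000184535] = 9.78733e-11
Multiply by the mixture weights:
  w_I·f_I = 0.07 × 0.00586855 = 0.000410799
  w_II·f_II = 0.48 × 0.000197916 = 9.49998e-05
  w_III·f_III = 0.45 × 9.78733e-11 = 4.4043e-11
Denominator: 0.000410799 + 9.49998e-05 + 4.4043e-11 = 0.000505798
P(Regime I | x₁, x₂) = 0.000410799 / 0.000505798 ≈ 0.8122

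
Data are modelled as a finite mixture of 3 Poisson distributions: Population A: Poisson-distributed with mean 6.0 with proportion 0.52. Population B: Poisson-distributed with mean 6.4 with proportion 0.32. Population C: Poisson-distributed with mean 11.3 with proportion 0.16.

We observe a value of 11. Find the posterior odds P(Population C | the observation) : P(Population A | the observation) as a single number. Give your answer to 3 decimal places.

Since P(k|x) ∝ π_k f_k(x), the posterior odds are π_i f_i(x) / (π_j f_j(x)).
Component likelihoods at x = 11:
  L_A = 0.022529
  L_B = 0.0307142
  L_C = 0.118899
0.0190239 / 0.0117151 ≈ 1.624

1.624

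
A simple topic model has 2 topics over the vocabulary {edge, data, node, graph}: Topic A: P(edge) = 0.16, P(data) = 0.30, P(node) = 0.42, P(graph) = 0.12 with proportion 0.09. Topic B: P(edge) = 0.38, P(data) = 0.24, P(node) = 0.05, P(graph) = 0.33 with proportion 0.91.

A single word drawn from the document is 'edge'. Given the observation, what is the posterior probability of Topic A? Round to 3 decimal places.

0.040

By Bayes' theorem, P(k | x) = P(Z=k) f_k(x) / Σ_j P(Z=j) f_j(x).
Component likelihoods at x = 'edge':
  p_A = 0.16
  p_B = 0.38
Unnormalised posteriors:
  P(Z=A)·p_A = 0.09 × 0.16 = 0.0144
  P(Z=B)·p_B = 0.91 × 0.38 = 0.3458
Marginal: 0.0144 + 0.3458 = 0.3602
P(Topic A | data) = 0.0144 / 0.3602 ≈ 0.040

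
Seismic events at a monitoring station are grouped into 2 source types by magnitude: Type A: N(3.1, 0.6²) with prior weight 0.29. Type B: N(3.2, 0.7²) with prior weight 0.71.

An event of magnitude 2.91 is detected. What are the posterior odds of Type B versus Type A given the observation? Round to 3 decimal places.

The posterior odds equal the prior odds times the likelihood ratio: (π_i/π_j)·(f_i(x)/f_j(x)).
Normal densities:
  L_A = 0.632388
  L_B = 0.523049
Posterior odds = (π_B·L_B) / (π_A·L_A) = (0.71·0.523049) / (0.29·0.632388) = 0.371365 / 0.183393 ≈ 2.025

2.025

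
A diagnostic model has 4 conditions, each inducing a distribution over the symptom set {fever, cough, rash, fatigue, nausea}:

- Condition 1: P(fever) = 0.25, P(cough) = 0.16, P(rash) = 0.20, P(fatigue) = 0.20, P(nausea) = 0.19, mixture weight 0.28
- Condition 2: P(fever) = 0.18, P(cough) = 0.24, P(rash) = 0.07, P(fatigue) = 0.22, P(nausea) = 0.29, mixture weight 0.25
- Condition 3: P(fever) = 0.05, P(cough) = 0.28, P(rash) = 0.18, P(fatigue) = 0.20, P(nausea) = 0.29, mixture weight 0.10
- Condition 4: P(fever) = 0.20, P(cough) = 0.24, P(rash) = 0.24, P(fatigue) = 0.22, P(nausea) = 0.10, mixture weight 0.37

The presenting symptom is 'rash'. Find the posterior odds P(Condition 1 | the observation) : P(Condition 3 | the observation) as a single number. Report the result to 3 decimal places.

The posterior odds equal the prior odds times the likelihood ratio: (w_i/w_j)·(f_i(x)/f_j(x)).
Categorical probabilities:
  p_1 = P(rash | comp) = 0.20
  p_2 = P(rash | comp) = 0.07
  p_3 = P(rash | comp) = 0.18
  p_4 = P(rash | comp) = 0.24
Odds = (0.28/0.10) × (0.2/0.18) = 2.8 × 1.11111 ≈ 3.111

3.111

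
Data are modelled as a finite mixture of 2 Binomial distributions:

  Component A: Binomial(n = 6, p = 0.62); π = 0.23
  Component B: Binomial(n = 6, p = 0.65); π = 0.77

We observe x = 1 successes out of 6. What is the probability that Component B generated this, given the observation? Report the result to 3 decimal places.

The responsibility of component k is π_k f_k(x) divided by Σ_j π_j f_j(x).
Component likelihoods at x = 1 successes out of 6:
  f_A = 0.0294755
  f_B = 0.0204835
Multiply by the mixture weights:
  π_A·f_A = 0.23 × 0.0294755 = 0.00677936
  π_B·f_B = 0.77 × 0.0204835 = 0.0157723
Normaliser: 0.00677936 + 0.0157723 = 0.0225517
P(Component B | x) ≈ 0.699

0.699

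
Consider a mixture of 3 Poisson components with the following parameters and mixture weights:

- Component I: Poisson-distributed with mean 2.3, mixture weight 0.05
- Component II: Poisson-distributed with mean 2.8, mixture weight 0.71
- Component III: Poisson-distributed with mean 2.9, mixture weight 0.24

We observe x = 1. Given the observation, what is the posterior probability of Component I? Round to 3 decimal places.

By Bayes' theorem, P(k | x) = π_k f_k(x) / Σ_j π_j f_j(x).
Component likelihoods at x = 1:
  f_I = e^(−2.3)·2.3^1/1! = 0.230595
  f_II = e^(−2.8)·2.8^1/1! = 0.170268
  f_III = e^(−2.9)·2.9^1/1! = 0.159567
Weight by the priors:
  π_I·f_I = 0.05 × 0.230595 = 0.0115298
  π_II·f_II = 0.71 × 0.170268 = 0.12089
  π_III·f_III = 0.24 × 0.159567 = 0.0382962
Denominator: 0.0115298 + 0.12089 + 0.0382962 = 0.170716
P(Component I | x) = 0.0115298 / 0.170716 ≈ 0.068

0.068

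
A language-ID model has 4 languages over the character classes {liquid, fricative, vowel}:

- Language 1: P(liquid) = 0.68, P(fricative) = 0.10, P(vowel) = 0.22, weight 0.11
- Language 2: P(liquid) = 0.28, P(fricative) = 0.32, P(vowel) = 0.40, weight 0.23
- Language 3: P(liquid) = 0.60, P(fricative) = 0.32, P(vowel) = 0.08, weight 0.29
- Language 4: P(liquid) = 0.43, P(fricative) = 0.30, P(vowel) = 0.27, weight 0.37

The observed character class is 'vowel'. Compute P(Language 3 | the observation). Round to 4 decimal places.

0.0969

The responsibility of component k is w_k f_k(x) divided by Σ_j w_j f_j(x).
Categorical probabilities:
  L_1 = 0.22
  L_2 = 0.4
  L_3 = 0.08
  L_4 = 0.27
Weight by the priors:
  w_1·L_1 = 0.11 × 0.22 = 0.0242
  w_2·L_2 = 0.23 × 0.4 = 0.092
  w_3·L_3 = 0.29 × 0.08 = 0.0232
  w_4·L_4 = 0.37 × 0.27 = 0.0999
Marginal: 0.0242 + 0.092 + 0.0232 + 0.0999 = 0.2393
Responsibility of Language 3: 0.0232 / 0.2393 ≈ 0.0969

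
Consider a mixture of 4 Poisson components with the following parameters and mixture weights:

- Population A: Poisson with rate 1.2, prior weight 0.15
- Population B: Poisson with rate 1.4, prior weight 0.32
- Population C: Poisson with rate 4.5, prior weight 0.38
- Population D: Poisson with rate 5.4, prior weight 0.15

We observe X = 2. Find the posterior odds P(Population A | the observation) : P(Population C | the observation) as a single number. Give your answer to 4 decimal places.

Only the two components matter; the odds are (π_i f_i(x)) / (π_j f_j(x)).
Evaluate each component's likelihood at the observed value:
  f_A = e^(−1.2)·1.2^2/2! = 0.21686
  f_B = e^(−1.4)·1.4^2/2! = 0.241665
  f_C = e^(−4.5)·4.5^2/2! = 0.112479
  f_D = e^(−5.4)·5.4^2/2! = 0.0658518
Posterior odds = (π_A·f_A) / (π_C·f_C) = (0.15·0.21686) / (0.38·0.112479) = 0.032529 / 0.0427419 ≈ 0.7611

0.7611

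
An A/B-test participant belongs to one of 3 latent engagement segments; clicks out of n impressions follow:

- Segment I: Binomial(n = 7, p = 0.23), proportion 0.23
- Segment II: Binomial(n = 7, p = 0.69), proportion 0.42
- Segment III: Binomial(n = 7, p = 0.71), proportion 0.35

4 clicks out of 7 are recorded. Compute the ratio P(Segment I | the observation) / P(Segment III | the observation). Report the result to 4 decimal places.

Since P(k|x) ∝ w_k f_k(x), the posterior odds are w_i f_i(x) / (w_j f_j(x)).
Component likelihoods at x = 4 clicks out of 7:
  L_I = C(7,4)·0.23^4·0.77^3 = 35·0.00279841·0.456533 = 0.0447148
  L_II = C(7,4)·0.69^4·0.31^3 = 35·0.226671·0.029791 = 0.236347
  L_III = C(7,4)·0.71^4·0.29^3 = 35·0.254117·0.024389 = 0.216918
Posterior odds = (w_I·L_I) / (w_III·L_III) = (0.23·0.0447148) / (0.35·0.216918) = 0.0102844 / 0.0759213 ≈ 0.1355

0.1355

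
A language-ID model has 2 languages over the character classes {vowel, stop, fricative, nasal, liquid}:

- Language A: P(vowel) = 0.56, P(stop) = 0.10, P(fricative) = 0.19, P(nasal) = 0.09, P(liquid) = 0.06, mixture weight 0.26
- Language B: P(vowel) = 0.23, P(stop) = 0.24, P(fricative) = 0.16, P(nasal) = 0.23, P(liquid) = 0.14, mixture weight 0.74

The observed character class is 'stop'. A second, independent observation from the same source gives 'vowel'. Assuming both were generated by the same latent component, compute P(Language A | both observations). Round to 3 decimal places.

Apply Bayes' rule: the posterior for each component is proportional to its prior times its likelihood at x.
Since both observations come from the same component, the likelihood for component k is f_k(x₁)·f_k(x₂).
  p_A = [P(stop | comp) = 0.10] × [0.56] = 0.056
  p_B = [P(stop | comp) = 0.24] × [0.23] = 0.0552
Weight by the priors:
  π_A·p_A = 0.26 × 0.056 = 0.01456
  π_B·p_B = 0.74 × 0.0552 = 0.040848
Marginal: 0.01456 + 0.040848 = 0.055408
P(Language A | x₁, x₂) ≈ 0.263

0.263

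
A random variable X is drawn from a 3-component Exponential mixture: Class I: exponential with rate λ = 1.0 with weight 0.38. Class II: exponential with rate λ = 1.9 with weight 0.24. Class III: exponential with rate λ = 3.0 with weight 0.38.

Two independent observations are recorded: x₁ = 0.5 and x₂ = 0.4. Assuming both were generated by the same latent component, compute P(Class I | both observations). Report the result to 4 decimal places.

0.2856

The responsibility of component k is P(Z=k) f_k(x) divided by Σ_j P(Z=j) f_j(x).
Since both observations come from the same component, the likelihood for component k is f_k(x₁)·f_k(x₂).
  p_I = [0.606531] × [0.67032] = 0.40657
  p_II = [0.734808] × [0.888566] = 0.652926
  p_III = [0.66939] × [0.903583] = 0.60485
Unnormalised posteriors:
  P(Z=I)·p_I = 0.38 × 0.40657 = 0.154496
  P(Z=II)·p_II = 0.24 × 0.652926 = 0.156702
  P(Z=III)·p_III = 0.38 × 0.60485 = 0.229843
Sum: 0.154496 + 0.156702 + 0.229843 = 0.541041
So the posterior for Class I is 0.154496 / 0.541041 ≈ 0.2856.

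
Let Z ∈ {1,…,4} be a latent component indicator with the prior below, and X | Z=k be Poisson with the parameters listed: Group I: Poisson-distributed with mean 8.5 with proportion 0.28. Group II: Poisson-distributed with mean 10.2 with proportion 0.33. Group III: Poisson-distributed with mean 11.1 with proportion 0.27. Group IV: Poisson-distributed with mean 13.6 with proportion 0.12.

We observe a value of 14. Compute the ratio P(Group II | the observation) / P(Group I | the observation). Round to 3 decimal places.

The posterior odds equal the prior odds times the likelihood ratio: (w_i/w_j)·(f_i(x)/f_j(x)).
Component likelihoods at x = 14:
  L_I = 0.0239858
  L_II = 0.0562588
  L_III = 0.0747213
  L_IV = 0.105374
Posterior odds = (w_II·L_II) / (w_I·L_I) = (0.33·0.0562588) / (0.28·0.0239858) = 0.0185654 / 0.00671601 ≈ 2.764

2.764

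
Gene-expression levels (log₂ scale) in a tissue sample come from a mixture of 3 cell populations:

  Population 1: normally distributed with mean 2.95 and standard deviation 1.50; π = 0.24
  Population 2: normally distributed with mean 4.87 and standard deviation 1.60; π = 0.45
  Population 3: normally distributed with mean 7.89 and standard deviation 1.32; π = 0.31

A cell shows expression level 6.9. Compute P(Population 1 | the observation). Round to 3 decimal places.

Posterior ∝ prior × likelihood, so P(k | x) ∝ π_k f_k(x); normalise over all components.
Evaluate each component's likelihood at the observed value:
  f_1 = 0.00829895
  f_2 = 0.111492
  f_3 = 0.228134
Prior × likelihood for each component:
  π_1·f_1 = 0.24 × 0.00829895 = 0.00199175
  π_2·f_2 = 0.45 × 0.111492 = 0.0501712
  π_3·f_3 = 0.31 × 0.228134 = 0.0707217
Denominator: 0.00199175 + 0.0501712 + 0.0707217 = 0.122885
P(Population 1 | x) = 0.00199175 / 0.122885 ≈ 0.016

0.016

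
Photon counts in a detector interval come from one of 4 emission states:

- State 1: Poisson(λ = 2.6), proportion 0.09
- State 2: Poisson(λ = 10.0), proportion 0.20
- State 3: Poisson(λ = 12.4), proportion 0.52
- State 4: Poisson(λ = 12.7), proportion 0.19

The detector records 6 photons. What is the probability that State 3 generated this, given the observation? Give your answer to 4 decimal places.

Apply Bayes' rule: the posterior for each component is proportional to its prior times its likelihood at x.
Poisson probabilities:
  L_1 = 0.0318671
  L_2 = 0.0630555
  L_3 = 0.0207944
  L_4 = 0.0177807
Multiply by the mixture weights:
  P(Z=1)·L_1 = 0.09 × 0.0318671 = 0.00286804
  P(Z=2)·L_2 = 0.20 × 0.0630555 = 0.0126111
  P(Z=3)·L_3 = 0.52 × 0.0207944 = 0.0108131
  P(Z=4)·L_4 = 0.19 × 0.0177807 = 0.00337834
Normaliser: 0.00286804 + 0.0126111 + 0.0108131 + 0.00337834 = 0.0296705
So the posterior for State 3 is 0.0108131 / 0.0296705 ≈ 0.3644.

0.3644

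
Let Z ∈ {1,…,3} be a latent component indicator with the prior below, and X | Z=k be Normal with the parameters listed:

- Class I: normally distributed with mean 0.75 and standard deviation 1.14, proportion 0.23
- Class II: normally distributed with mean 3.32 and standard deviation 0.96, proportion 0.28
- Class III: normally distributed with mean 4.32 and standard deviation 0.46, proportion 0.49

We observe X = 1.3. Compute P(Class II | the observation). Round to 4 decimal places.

The responsibility of component k is w_k f_k(x) divided by Σ_j w_j f_j(x).
Evaluate each component's likelihood at the observed value:
  p_I = 0.311502
  p_II = 0.0454167
  p_III = 3.79013e-10
Weight by the priors:
  w_I·p_I = 0.23 × 0.311502 = 0.0716455
  w_II·p_II = 0.28 × 0.0454167 = 0.0127167
  w_III·p_III = 0.49 × 3.79013e-10 = 1.85717e-10
Normaliser: 0.0716455 + 0.0127167 + 1.85717e-10 = 0.0843622
P(Class II | the observation) = 0.0127167 / 0.0843622 ≈ 0.1507

0.1507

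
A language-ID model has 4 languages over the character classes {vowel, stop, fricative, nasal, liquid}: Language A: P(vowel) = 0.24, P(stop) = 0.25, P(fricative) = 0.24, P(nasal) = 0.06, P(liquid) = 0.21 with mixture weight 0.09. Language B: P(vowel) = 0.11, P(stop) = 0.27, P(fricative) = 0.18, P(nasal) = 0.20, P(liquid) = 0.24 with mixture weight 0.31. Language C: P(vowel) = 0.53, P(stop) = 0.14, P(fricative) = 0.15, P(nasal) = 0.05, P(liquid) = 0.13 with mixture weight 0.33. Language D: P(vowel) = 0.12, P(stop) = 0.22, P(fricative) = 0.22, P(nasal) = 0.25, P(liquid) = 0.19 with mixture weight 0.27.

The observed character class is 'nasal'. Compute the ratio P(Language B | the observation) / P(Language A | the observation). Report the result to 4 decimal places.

11.4815

Since P(k|x) ∝ π_k f_k(x), the posterior odds are π_i f_i(x) / (π_j f_j(x)).
Evaluate each component's likelihood at the observed value:
  p_A = P(nasal | comp) = 0.06
  p_B = P(nasal | comp) = 0.20
  p_C = P(nasal | comp) = 0.05
  p_D = P(nasal | comp) = 0.25
Posterior odds = (π_B·p_B) / (π_A·p_A) = (0.31·0.2) / (0.09·0.06) = 0.062 / 0.0054 ≈ 11.4815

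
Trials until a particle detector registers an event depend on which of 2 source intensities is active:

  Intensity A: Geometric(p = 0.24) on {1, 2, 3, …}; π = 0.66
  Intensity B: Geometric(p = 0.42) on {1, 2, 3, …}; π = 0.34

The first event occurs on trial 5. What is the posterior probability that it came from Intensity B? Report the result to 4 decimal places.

P(component k | x) = π_k·f_k(x) / marginal(x), where marginal(x) = Σ_j π_j·f_j(x).
Evaluate each component's likelihood at the observed value:
  p_A = 0.24·(1−0.24)^4 = 0.24·0.333622 = 0.0800692
  p_B = 0.42·(1−0.42)^4 = 0.42·0.113165 = 0.0475293
Unnormalised posteriors:
  π_A·p_A = 0.66 × 0.0800692 = 0.0528457
  π_B·p_B = 0.34 × 0.0475293 = 0.01616
Denominator: 0.0528457 + 0.01616 = 0.0690056
P(Intensity B | data) = 0.01616 / 0.0690056 ≈ 0.2342

0.2342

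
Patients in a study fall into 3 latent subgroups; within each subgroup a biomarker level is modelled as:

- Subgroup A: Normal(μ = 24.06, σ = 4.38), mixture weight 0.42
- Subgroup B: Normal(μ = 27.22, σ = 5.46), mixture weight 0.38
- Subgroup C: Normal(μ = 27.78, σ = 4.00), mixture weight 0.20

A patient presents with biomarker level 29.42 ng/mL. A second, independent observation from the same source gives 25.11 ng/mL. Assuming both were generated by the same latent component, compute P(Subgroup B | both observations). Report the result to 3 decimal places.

0.362

P(component k | x) = w_k·f_k(x) / marginal(x), where marginal(x) = Σ_j w_j·f_j(x).
Since both observations come from the same component, the likelihood for component k is f_k(x₁)·f_k(x₂).
  p_A = [0.0430772] × [0.0885028] = 0.00381245
  p_B = [0.0673694] × [0.0678092] = 0.00456827
  p_C = [0.0916954] × [0.0798176] = 0.00731891
Unnormalised posteriors:
  w_A·p_A = 0.42 × 0.00381245 = 0.00160123
  w_B·p_B = 0.38 × 0.00456827 = 0.00173594
  w_C·p_C = 0.20 × 0.00731891 = 0.00146378
Sum: 0.00160123 + 0.00173594 + 0.00146378 = 0.00480095
Responsibility of Subgroup B: 0.00173594 / 0.00480095 ≈ 0.362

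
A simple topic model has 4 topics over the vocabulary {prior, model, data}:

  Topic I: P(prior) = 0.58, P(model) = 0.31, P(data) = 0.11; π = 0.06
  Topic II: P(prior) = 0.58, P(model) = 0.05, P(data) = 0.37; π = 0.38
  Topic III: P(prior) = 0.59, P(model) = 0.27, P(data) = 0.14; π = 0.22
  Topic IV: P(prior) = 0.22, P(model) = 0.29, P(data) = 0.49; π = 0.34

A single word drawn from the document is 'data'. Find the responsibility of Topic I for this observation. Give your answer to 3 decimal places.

P(component k | x) = P(Z=k)·f_k(x) / marginal(x), where marginal(x) = Σ_j P(Z=j)·f_j(x).
Evaluate each component's likelihood at the observed value:
  p_I = P(data | comp) = 0.11
  p_II = P(data | comp) = 0.37
  p_III = P(data | comp) = 0.14
  p_IV = P(data | comp) = 0.49
Multiply by the mixture weights:
  P(Z=I)·p_I = 0.06 × 0.11 = 0.0066
  P(Z=II)·p_II = 0.38 × 0.37 = 0.1406
  P(Z=III)·p_III = 0.22 × 0.14 = 0.0308
  P(Z=IV)·p_IV = 0.34 × 0.49 = 0.1666
Denominator: 0.0066 + 0.1406 + 0.0308 + 0.1666 = 0.3446
So the posterior for Topic I is 0.0066 / 0.3446 ≈ 0.019.

0.019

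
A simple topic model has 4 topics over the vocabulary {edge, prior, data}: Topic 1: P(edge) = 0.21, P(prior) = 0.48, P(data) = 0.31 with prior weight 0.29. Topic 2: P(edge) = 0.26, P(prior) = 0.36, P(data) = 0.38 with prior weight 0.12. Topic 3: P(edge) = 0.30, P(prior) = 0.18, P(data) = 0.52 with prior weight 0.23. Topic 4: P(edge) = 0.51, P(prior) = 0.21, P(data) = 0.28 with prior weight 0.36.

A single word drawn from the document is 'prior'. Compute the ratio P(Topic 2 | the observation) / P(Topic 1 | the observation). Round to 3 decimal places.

0.310

Since P(k|x) ∝ P(Z=k) f_k(x), the posterior odds are P(Z=i) f_i(x) / (P(Z=j) f_j(x)).
Categorical probabilities:
  p_1 = P(prior | comp) = 0.48
  p_2 = P(prior | comp) = 0.36
  p_3 = P(prior | comp) = 0.18
  p_4 = P(prior | comp) = 0.21
Odds = (0.12/0.29) × (0.36/0.48) = 0.413793 × 0.75 ≈ 0.310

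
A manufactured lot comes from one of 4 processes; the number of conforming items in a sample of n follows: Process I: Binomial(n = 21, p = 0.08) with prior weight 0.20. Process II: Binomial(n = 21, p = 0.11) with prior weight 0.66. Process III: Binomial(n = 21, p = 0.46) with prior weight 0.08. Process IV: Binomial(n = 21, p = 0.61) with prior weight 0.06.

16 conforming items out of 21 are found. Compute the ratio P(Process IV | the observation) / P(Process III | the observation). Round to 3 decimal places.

13.476

Only the two components matter; the odds are (w_i f_i(x)) / (w_j f_j(x)).
Evaluate each component's likelihood at the observed value:
  f_I = 3.77504e-14
  f_II = 5.22127e-12
  f_III = 0.00375524
  f_IV = 0.0674751
Odds = (0.06/0.08) × (0.0674751/0.00375524) = 0.75 × 17.9683 ≈ 13.476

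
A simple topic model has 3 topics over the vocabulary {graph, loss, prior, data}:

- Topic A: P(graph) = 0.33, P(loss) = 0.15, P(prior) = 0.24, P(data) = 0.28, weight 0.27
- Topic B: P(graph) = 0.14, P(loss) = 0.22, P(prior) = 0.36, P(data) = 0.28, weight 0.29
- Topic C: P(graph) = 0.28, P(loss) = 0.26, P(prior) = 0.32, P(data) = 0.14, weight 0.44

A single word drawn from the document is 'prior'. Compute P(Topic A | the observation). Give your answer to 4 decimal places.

0.2090

Posterior ∝ prior × likelihood, so P(k | x) ∝ w_k f_k(x); normalise over all components.
Component likelihoods at x = 'prior':
  p_A = P(prior | comp) = 0.24
  p_B = P(prior | comp) = 0.36
  p_C = P(prior | comp) = 0.32
Unnormalised posteriors:
  w_A·p_A = 0.27 × 0.24 = 0.0648
  w_B·p_B = 0.29 × 0.36 = 0.1044
  w_C·p_C = 0.44 × 0.32 = 0.1408
Evidence: 0.0648 + 0.1044 + 0.1408 = 0.31
So the posterior for Topic A is 0.0648 / 0.31 ≈ 0.2090.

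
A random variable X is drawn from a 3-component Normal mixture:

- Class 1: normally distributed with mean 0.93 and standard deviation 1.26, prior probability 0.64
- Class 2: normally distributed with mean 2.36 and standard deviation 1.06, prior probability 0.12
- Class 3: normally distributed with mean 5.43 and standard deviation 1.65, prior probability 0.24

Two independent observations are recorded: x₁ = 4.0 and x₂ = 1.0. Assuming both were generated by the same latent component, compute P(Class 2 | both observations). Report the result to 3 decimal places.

0.388

By Bayes' theorem, P(k | x) = π_k f_k(x) / Σ_j π_j f_j(x).
Since both observations come from the same component, the likelihood for component k is f_k(x₁)·f_k(x₂).
  L_1 = [(1/(1.26·√(2π)))·exp(−(4.0−0.93)²/(2·1.26²)) = 0.316621·exp(-2.96829) = 0.0162716] × [0.316133] = 0.00514397
  L_2 = [(1/(1.06·√(2π)))·exp(−(4.0−2.36)²/(2·1.06²)) = 0.376361·exp(-1.19687) = 0.113713] × [0.165253] = 0.0187915
  L_3 = [(1/(1.65·√(2π)))·exp(−(4.0−5.43)²/(2·1.65²)) = 0.241783·exp(-0.37556) = 0.166083] × [0.00657869] = 0.00109261
Multiply by the mixture weights:
  π_1·L_1 = 0.64 × 0.00514397 = 0.00329214
  π_2·L_2 = 0.12 × 0.0187915 = 0.00225498
  π_3·L_3 = 0.24 × 0.00109261 = 0.000262226
Evidence: 0.00329214 + 0.00225498 + 0.000262226 = 0.00580935
P(Class 2 | x₁,x₂) = 0.00225498 / 0.00580935 ≈ 0.388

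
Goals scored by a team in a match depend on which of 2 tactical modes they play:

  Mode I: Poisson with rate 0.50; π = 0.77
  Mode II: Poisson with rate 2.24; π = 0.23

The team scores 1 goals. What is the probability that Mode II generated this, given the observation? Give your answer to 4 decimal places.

By Bayes' theorem, P(k | x) = w_k f_k(x) / Σ_j w_j f_j(x).
Component likelihoods at x = 1 goals:
  p_I = e^(−0.50)·0.50^1/1! = 0.303265
  p_II = e^(−2.24)·2.24^1/1! = 0.238467
Unnormalised posteriors:
  w_I·p_I = 0.77 × 0.303265 = 0.233514
  w_II·p_II = 0.23 × 0.238467 = 0.0548474
Marginal: 0.233514 + 0.0548474 = 0.288362
P(Mode II | 1 goals) = 0.0548474 / 0.288362 ≈ 0.1902

0.1902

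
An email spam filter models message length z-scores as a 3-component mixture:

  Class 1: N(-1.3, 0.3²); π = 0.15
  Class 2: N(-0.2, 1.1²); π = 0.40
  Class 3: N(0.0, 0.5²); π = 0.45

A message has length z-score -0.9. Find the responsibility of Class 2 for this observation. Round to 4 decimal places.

0.4363

The responsibility of component k is π_k f_k(x) divided by Σ_j π_j f_j(x).
Normal densities:
  p_1 = (1/(0.3·√(2π)))·exp(−(-0.9−-1.3)²/(2·0.3²)) = 1.329808·exp(-0.88889) = 0.5467
  p_2 = (1/(1.1·√(2π)))·exp(−(-0.9−-0.2)²/(2·1.1²)) = 0.362675·exp(-0.20248) = 0.296198
  p_3 = (1/(0.5·√(2π)))·exp(−(-0.9−0.0)²/(2·0.5²)) = 0.797885·exp(-1.62000) = 0.1579
Weight by the priors:
  π_1·p_1 = 0.15 × 0.5467 = 0.082005
  π_2·p_2 = 0.40 × 0.296198 = 0.118479
  π_3·p_3 = 0.45 × 0.1579 = 0.0710551
Evidence: 0.082005 + 0.118479 + 0.0710551 = 0.271539
P(Class 2 | x) ≈ 0.4363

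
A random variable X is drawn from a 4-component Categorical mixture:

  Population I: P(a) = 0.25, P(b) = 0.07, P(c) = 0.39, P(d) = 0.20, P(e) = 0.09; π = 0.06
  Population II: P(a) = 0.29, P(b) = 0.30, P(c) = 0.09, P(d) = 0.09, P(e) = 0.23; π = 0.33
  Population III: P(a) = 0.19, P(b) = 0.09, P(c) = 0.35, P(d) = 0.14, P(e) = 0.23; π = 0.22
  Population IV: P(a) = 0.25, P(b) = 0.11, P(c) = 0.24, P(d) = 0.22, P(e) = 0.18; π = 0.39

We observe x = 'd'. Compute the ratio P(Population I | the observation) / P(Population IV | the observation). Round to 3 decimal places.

The posterior odds equal the prior odds times the likelihood ratio: (π_i/π_j)·(f_i(x)/f_j(x)).
Categorical probabilities:
  L_I = 0.2
  L_II = 0.09
  L_III = 0.14
  L_IV = 0.22
Posterior odds = (π_I·L_I) / (π_IV·L_IV) = (0.06·0.2) / (0.39·0.22) = 0.012 / 0.0858 ≈ 0.140

0.140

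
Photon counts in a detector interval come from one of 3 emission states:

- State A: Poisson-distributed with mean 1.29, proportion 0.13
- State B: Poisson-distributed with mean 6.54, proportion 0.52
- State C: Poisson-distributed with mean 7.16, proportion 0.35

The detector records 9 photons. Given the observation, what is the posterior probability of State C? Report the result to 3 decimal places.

Apply Bayes' rule: the posterior for each component is proportional to its prior times its likelihood at x.
Evaluate each component's likelihood at the observed value:
  p_A = e^(−1.29)·1.29^9/9! = 7.5042e-06
  p_B = e^(−6.54)·6.54^9/9! = 0.0871266
  p_C = e^(−7.16)·7.16^9/9! = 0.105902
Unnormalised posteriors:
  π_A·p_A = 0.13 × 7.5042e-06 = 9.75546e-07
  π_B·p_B = 0.52 × 0.0871266 = 0.0453058
  π_C·p_C = 0.35 × 0.105902 = 0.0370658
Marginal: 9.75546e-07 + 0.0453058 + 0.0370658 = 0.0823726
So the posterior for State C is 0.0370658 / 0.0823726 ≈ 0.450.

0.450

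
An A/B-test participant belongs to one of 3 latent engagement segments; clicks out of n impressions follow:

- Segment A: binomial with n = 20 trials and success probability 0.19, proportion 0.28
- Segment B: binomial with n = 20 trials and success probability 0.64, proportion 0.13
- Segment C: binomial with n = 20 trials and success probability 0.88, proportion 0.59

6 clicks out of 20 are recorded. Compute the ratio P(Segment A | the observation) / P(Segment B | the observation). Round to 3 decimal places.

The posterior odds equal the prior odds times the likelihood ratio: (w_i/w_j)·(f_i(x)/f_j(x)).
Evaluate each component's likelihood at the observed value:
  L_A = C(20,6)·0.19^6·0.81^14 = 38760·4.70459e-05·0.0523348 = 0.0954324
  L_B = C(20,6)·0.64^6·0.36^14 = 38760·0.0687195·6.14094e-07 = 0.00163568
  L_C = C(20,6)·0.88^6·0.12^14 = 38760·0.464404·1.28392e-13 = 2.31109e-09
Posterior odds = (w_A·L_A) / (w_B·L_B) = (0.28·0.0954324) / (0.13·0.00163568) = 0.0267211 / 0.000212639 ≈ 125.664

125.664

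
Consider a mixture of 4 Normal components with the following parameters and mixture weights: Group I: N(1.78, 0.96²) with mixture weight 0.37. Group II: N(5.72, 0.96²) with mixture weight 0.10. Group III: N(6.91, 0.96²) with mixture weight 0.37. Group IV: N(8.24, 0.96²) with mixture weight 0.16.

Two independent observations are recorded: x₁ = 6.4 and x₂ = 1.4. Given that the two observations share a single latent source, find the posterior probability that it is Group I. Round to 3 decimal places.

0.505

By Bayes' theorem, P(k | x) = P(Z=k) f_k(x) / Σ_j P(Z=j) f_j(x).
Since both observations come from the same component, the likelihood for component k is f_k(x₁)·f_k(x₂).
  f_I = [3.88575e-06] × [0.384251] = 1.4931e-06
  f_II = [0.323361] × [1.66497e-05] = 5.38388e-06
  f_III = [0.360873] × [2.91875e-08] = 1.0533e-08
  f_IV = [0.0662101] × [3.93571e-12] = 2.60584e-13
Prior × likelihood for each component:
  P(Z=I)·f_I = 0.37 × 1.4931e-06 = 5.52449e-07
  P(Z=II)·f_II = 0.10 × 5.38388e-06 = 5.38388e-07
  P(Z=III)·f_III = 0.37 × 1.0533e-08 = 3.8972e-09
  P(Z=IV)·f_IV = 0.16 × 2.60584e-13 = 4.16934e-14
Sum: 5.52449e-07 + 5.38388e-07 + 3.8972e-09 + 4.16934e-14 = 1.09473e-06
Responsibility of Group I: 5.52449e-07 / 1.09473e-06 ≈ 0.505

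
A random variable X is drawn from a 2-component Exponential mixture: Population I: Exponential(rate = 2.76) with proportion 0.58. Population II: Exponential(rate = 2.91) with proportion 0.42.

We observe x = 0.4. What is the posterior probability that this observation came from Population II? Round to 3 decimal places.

0.418

Apply Bayes' rule: the posterior for each component is proportional to its prior times its likelihood at x.
Exponential densities:
  p_I = 2.76·e^(−2.76·0.4) = 2.76·e^(−1.1040) = 0.915057
  p_II = 2.91·e^(−2.91·0.4) = 2.91·e^(−1.1640) = 0.908603
Unnormalised posteriors:
  π_I·p_I = 0.58 × 0.915057 = 0.530733
  π_II·p_II = 0.42 × 0.908603 = 0.381613
Denominator: 0.530733 + 0.381613 = 0.912346
Responsibility of Population II: 0.381613 / 0.912346 ≈ 0.418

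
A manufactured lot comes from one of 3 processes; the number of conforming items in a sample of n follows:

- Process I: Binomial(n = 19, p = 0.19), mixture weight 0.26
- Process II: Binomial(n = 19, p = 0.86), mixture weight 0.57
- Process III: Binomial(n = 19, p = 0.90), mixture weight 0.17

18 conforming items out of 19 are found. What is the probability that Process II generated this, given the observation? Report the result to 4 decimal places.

0.6744

The responsibility of component k is P(Z=k) f_k(x) divided by Σ_j P(Z=j) f_j(x).
Component likelihoods at x = 18 conforming items out of 19:
  L_I = 1.60252e-12
  L_II = 0.176138
  L_III = 0.28518
Unnormalised posteriors:
  P(Z=I)·L_I = 0.26 × 1.60252e-12 = 4.16655e-13
  P(Z=II)·L_II = 0.57 × 0.176138 = 0.100399
  P(Z=III)·L_III = 0.17 × 0.28518 = 0.0484806
Normaliser: 4.16655e-13 + 0.100399 + 0.0484806 = 0.148879
Responsibility of Process II: 0.100399 / 0.148879 ≈ 0.6744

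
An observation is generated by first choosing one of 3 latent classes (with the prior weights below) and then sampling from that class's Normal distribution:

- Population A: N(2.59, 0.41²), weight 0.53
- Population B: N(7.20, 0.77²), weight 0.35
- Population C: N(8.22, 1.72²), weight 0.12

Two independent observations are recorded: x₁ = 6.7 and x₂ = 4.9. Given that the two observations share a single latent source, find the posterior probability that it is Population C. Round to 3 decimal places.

Apply Bayes' rule: the posterior for each component is proportional to its prior times its likelihood at x.
Since both observations come from the same component, the likelihood for component k is f_k(x₁)·f_k(x₂).
  p_A = [1.4701e-22] × [1.24477e-07] = 1.82994e-29
  p_B = [0.419622] × [0.00598381] = 0.00251094
  p_C = [0.156963] × [0.0360027] = 0.0056511
Unnormalised posteriors:
  P(Z=A)·p_A = 0.53 × 1.82994e-29 = 9.69869e-30
  P(Z=B)·p_B = 0.35 × 0.00251094 = 0.000878828
  P(Z=C)·p_C = 0.12 × 0.0056511 = 0.000678131
Marginal: 9.69869e-30 + 0.000878828 + 0.000678131 = 0.00155696
Responsibility of Population C: 0.000678131 / 0.00155696 ≈ 0.436

0.436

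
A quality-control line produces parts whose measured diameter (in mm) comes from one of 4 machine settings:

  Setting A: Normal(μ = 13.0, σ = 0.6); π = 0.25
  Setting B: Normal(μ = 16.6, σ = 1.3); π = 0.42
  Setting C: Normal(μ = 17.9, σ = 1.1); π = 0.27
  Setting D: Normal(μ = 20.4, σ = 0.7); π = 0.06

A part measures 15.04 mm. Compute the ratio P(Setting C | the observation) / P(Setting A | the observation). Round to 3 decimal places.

6.494

Since P(k|x) ∝ π_k f_k(x), the posterior odds are π_i f_i(x) / (π_j f_j(x)).
Normal densities:
  f_A = 0.0020537
  f_B = 0.149374
  f_C = 0.0123482
  f_D = 1.05699e-13
Posterior odds = (π_C·f_C) / (π_A·f_A) = (0.27·0.0123482) / (0.25·0.0020537) = 0.003334 / 0.000513425 ≈ 6.494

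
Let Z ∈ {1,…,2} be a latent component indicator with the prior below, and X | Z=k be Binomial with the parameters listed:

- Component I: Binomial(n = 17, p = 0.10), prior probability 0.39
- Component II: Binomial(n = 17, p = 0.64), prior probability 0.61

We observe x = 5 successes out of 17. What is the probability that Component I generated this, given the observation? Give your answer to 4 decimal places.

The responsibility of component k is π_k f_k(x) divided by Σ_j π_j f_j(x).
Evaluate each component's likelihood at the observed value:
  L_I = C(17,5)·0.10^5·0.90^12 = 6188·1e-05·0.28243 = 0.0174767
  L_II = C(17,5)·0.64^5·0.36^12 = 6188·0.107374·4.73838e-06 = 0.00314833
Weight by the priors:
  π_I·L_I = 0.39 × 0.0174767 = 0.00681593
  π_II·L_II = 0.61 × 0.00314833 = 0.00192048
Marginal: 0.00681593 + 0.00192048 = 0.00873641
P(Component I | 5 successes out of 17) = 0.00681593 / 0.00873641 ≈ 0.7802

0.7802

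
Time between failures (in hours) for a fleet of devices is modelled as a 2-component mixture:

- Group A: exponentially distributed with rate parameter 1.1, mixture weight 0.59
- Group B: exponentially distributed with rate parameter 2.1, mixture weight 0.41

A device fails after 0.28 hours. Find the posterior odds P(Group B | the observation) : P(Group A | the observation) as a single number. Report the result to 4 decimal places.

Since P(k|x) ∝ P(Z=k) f_k(x), the posterior odds are P(Z=i) f_i(x) / (P(Z=j) f_j(x)).
Component likelihoods at x = 0.28 hours:
  p_A = 0.808407
  p_B = 1.16642
Odds = (0.41/0.59) × (1.16642/0.808407) = 0.694915 × 1.44286 ≈ 1.0027

1.0027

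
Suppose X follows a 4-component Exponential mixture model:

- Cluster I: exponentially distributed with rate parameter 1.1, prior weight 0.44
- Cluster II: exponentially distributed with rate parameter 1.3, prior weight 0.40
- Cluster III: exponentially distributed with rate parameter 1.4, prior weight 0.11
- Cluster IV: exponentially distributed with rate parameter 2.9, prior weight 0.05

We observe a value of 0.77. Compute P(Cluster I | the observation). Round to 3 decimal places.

P(component k | x) = P(Z=k)·f_k(x) / marginal(x), where marginal(x) = Σ_j P(Z=j)·f_j(x).
Evaluate each component's likelihood at the observed value:
  f_I = 1.1·e^(−1.1·0.77) = 1.1·e^(−0.8470) = 0.471569
  f_II = 1.3·e^(−1.3·0.77) = 1.3·e^(−1.0010) = 0.477765
  f_III = 1.4·e^(−1.4·0.77) = 1.4·e^(−1.0780) = 0.476386
  f_IV = 2.9·e^(−2.9·0.77) = 2.9·e^(−2.2330) = 0.310898
Unnormalised posteriors:
  P(Z=I)·f_I = 0.44 × 0.471569 = 0.20749
  P(Z=II)·f_II = 0.40 × 0.477765 = 0.191106
  P(Z=III)·f_III = 0.11 × 0.476386 = 0.0524024
  P(Z=IV)·f_IV = 0.05 × 0.310898 = 0.0155449
Evidence: 0.20749 + 0.191106 + 0.0524024 + 0.0155449 = 0.466544
P(Cluster I | data) ≈ 0.445

0.445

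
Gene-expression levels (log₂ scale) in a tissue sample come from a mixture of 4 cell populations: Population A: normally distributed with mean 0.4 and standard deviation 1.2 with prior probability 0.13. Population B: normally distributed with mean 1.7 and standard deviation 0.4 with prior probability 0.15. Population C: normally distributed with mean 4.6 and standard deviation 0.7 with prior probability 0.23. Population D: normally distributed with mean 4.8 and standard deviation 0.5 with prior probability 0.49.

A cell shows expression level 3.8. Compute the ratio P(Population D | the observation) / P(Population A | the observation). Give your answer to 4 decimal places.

67.7774

The posterior odds equal the prior odds times the likelihood ratio: (π_i/π_j)·(f_i(x)/f_j(x)).
Normal densities:
  L_A = (1/(1.2·√(2π)))·exp(−(3.8−0.4)²/(2·1.2²)) = 0.332452·exp(-4.01389) = 0.00600508
  L_B = (1/(0.4·√(2π)))·exp(−(3.8−1.7)²/(2·0.4²)) = 0.997356·exp(-13.78125) = 1.03212e-06
  L_C = (1/(0.7·√(2π)))·exp(−(3.8−4.6)²/(2·0.7²)) = 0.569918·exp(-0.65306) = 0.296614
  L_D = (1/(0.5·√(2π)))·exp(−(3.8−4.8)²/(2·0.5²)) = 0.797885·exp(-2.00000) = 0.107982
0.0529111 / 0.000780661 ≈ 67.7774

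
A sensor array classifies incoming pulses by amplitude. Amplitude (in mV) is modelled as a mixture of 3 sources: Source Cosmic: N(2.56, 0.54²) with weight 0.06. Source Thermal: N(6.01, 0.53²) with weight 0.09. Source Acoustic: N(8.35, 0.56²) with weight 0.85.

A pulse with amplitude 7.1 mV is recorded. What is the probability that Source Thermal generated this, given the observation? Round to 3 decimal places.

0.140

The responsibility of component k is π_k f_k(x) divided by Σ_j π_j f_j(x).
Evaluate each component's likelihood at the observed value:
  f_Cosmic = 3.30805e-16
  f_Thermal = 0.0908205
  f_Acoustic = 0.0589921
Unnormalised posteriors:
  π_Cosmic·f_Cosmic = 0.06 × 3.30805e-16 = 1.98483e-17
  π_Thermal·f_Thermal = 0.09 × 0.0908205 = 0.00817385
  π_Acoustic·f_Acoustic = 0.85 × 0.0589921 = 0.0501433
Normaliser: 1.98483e-17 + 0.00817385 + 0.0501433 = 0.0583172
So the posterior for Source Thermal is 0.00817385 / 0.0583172 ≈ 0.140.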